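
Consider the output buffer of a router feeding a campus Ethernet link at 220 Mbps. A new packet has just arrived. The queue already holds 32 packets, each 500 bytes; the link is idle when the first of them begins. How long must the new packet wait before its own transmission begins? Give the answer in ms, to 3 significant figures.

Each queued packet: L/R = 4000/220000000 = 0.0181818 ms.
32 queued → 0.581818 ms.
Queuing delay = 0.582 ms.

0.582 ms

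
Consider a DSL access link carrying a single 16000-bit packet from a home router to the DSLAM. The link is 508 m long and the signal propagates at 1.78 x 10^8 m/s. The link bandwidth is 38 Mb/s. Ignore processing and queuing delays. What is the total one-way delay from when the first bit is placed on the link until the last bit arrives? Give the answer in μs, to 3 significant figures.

424 μs

Transmission delay = L/R = 16000 / 38000000 = 421.053 μs.
Propagation delay = d/s = 508 m / 178000000 m/s = 2.85393 μs.
Total = 424 μs.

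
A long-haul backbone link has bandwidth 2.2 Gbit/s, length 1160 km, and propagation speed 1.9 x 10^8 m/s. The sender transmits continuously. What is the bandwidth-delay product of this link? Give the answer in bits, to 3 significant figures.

Propagation delay = 1160000 / 190000000 = 0.00610526 s.
BDP = R × t_prop = 2200000000 × 0.00610526 = 13431600 bits.

13400000 bits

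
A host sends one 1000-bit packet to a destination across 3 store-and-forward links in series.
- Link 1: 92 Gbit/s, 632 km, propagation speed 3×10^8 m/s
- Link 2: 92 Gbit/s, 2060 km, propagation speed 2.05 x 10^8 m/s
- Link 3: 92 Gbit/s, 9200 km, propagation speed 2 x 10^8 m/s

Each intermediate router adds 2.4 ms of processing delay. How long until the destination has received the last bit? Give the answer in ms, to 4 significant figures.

62.96 ms

Transmission delay per hop = L/R = 1000/92000000000 = 1.08696e-05 ms; 3 hops → 3.26087e-05 ms.
Propagation delays (d/s per hop): 2.10667, 10.0488, 46 ms; sum = 58.1554 ms.
Processing at 2 router(s): 2 × 2.4 ms = 4.8 ms.
End-to-end = 62.96 ms.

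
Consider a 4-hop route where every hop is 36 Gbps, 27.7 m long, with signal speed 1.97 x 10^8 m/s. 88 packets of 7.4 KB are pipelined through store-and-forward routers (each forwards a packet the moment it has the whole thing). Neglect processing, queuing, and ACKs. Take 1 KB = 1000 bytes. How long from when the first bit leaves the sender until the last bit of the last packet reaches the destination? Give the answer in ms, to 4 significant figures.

Per-hop transmission t_tx = L/R = 59200/36000000000 = 0.00164444 ms.
Per-hop propagation t_prop = 27.7/197000000 = 0.000140609 ms.
Pipeline fill: first packet needs 4·t_tx to clear all hops; remaining 87 packets each add one t_tx.
Total = (4+88-1)·t_tx + 4·t_prop = 91·0.00164444 + 4·0.000140609 = 0.1502 ms.

0.1502 ms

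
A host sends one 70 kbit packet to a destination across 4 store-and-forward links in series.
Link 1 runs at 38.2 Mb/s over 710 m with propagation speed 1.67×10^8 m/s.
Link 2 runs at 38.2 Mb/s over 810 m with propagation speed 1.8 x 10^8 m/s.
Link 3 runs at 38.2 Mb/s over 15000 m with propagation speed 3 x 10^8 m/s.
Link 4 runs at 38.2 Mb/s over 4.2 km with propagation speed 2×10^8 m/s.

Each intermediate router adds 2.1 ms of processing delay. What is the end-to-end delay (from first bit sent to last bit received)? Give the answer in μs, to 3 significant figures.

L = 70000 bits.
Transmission delay per hop = L/R = 70000/38200000 = 1832.46 μs; 4 hops → 7329.84 μs.
Propagation delays (d/s per hop): 4.2515, 4.5, 50, 21 μs; sum = 79.7515 μs.
Processing at 3 router(s): 3 × 2.1 ms = 6300 μs.
End-to-end = 13700 μs.

13700 μs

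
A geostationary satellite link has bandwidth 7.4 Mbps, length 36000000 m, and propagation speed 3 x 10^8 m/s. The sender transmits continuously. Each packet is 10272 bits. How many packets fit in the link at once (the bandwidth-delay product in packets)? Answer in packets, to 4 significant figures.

Propagation delay = 36000000 / 300000000 = 0.12 s.
BDP = R × t_prop = 7400000 × 0.12 = 888000 bits.
In packets of 10272 bits: 86.45 packets.

86.45 packets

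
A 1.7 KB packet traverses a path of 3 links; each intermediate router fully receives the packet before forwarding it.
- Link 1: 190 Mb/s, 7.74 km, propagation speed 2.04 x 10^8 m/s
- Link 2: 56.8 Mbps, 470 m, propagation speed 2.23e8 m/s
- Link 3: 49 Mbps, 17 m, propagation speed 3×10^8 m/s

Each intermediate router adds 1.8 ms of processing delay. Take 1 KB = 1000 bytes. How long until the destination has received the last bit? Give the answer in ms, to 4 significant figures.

4.229 ms

L = 13600 bits.
Transmission delays (L/R per hop): 0.0715789, 0.239437, 0.277551 ms; sum = 0.588567 ms.
Propagation delays (d/s per hop): 0.0379412, 0.00210762, 5.66667e-05 ms; sum = 0.0401055 ms.
Processing at 2 router(s): 2 × 1.8 ms = 3.6 ms.
End-to-end = 4.229 ms.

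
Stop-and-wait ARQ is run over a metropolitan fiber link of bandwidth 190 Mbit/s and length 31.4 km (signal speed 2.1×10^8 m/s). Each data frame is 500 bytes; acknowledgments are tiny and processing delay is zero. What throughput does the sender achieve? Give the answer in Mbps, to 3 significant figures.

t_tx = L/R = 4000/190000000 = 2.10526e-05 s.
t_prop = 31400/210000000 = 0.000149524 s; RTT = 0.000299048 s.
Cycle = t_tx + RTT = 0.0003201 s.
Throughput = L / cycle = 4000 / 0.0003201 = 12.5 Mbps.

12.5 Mbps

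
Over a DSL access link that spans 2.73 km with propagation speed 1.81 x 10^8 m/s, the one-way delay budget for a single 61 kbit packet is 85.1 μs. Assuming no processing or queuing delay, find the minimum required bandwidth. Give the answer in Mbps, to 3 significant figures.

Propagation delay = 2730 / 181000000 = 15.0829 μs.
Transmission budget = 85.1 − 15.0829 = 70.0171 μs.
R ≥ L / t_tx = 61000 bits / 7.00171e-05 s = 871 Mbps.

871 Mbps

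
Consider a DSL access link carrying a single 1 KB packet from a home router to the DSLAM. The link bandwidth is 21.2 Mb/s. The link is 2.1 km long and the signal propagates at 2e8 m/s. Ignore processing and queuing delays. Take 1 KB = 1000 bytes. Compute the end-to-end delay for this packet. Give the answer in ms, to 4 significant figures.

0.3879 ms

L = 8000 bits.
Transmission delay = L/R = 8000 / 21200000 = 0.377358 ms.
Propagation delay = d/s = 2100 m / 200000000 m/s = 0.0105 ms.
Total = 0.3879 ms.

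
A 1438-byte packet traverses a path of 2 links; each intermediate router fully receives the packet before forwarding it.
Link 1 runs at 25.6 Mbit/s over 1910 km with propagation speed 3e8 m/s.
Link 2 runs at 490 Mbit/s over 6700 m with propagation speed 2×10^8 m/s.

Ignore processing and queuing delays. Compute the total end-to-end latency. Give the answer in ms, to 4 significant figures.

L = 1438 × 8 = 11504 bits.
Transmission delays (L/R per hop): 0.449375, 0.0234776 ms; sum = 0.472853 ms.
Propagation delays (d/s per hop): 6.36667, 0.0335 ms; sum = 6.40017 ms.
End-to-end = 6.873 ms.

6.873 ms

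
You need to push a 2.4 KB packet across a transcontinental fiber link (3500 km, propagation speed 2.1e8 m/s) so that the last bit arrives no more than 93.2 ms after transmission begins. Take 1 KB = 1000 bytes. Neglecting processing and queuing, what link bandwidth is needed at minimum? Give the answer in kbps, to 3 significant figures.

L = 19200 bits.
Propagation delay = 3500000 / 210000000 = 16.6667 ms.
Transmission budget = 93.2 − 16.6667 = 76.5333 ms.
R ≥ L / t_tx = 19200 bits / 0.0765333 s = 251 kbps.

251 kbps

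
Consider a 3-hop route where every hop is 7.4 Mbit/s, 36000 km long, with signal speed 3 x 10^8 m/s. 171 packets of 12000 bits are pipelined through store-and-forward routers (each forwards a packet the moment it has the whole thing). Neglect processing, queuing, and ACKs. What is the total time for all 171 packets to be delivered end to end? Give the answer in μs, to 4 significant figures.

Per-hop transmission t_tx = L/R = 12000/7400000 = 1621.62 μs.
Per-hop propagation t_prop = 36000000/300000000 = 120000 μs.
Pipeline fill: first packet needs 3·t_tx to clear all hops; remaining 170 packets each add one t_tx.
Total = (3+171-1)·t_tx + 3·t_prop = 173·1621.62 + 3·120000 = 640500 μs.

640500 μs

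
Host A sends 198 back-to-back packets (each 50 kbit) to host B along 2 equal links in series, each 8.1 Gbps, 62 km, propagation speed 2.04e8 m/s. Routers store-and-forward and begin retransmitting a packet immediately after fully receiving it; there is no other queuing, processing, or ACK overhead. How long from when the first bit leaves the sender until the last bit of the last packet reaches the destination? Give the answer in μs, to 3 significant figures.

1840 μs

Per-hop transmission t_tx = L/R = 50000/8100000000 = 6.17284 μs.
Per-hop propagation t_prop = 62000/204000000 = 303.922 μs.
Pipeline fill: first packet needs 2·t_tx to clear all hops; remaining 197 packets each add one t_tx.
Total = (2+198-1)·t_tx + 2·t_prop = 199·6.17284 + 2·303.922 = 1840 μs.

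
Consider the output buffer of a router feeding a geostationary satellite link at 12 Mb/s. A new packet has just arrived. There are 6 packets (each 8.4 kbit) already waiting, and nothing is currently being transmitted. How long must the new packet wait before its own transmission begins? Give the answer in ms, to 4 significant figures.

Each queued packet: L/R = 8400/12000000 = 0.7 ms.
6 queued → 4.2 ms.
Queuing delay = 4.200 ms.

4.200 ms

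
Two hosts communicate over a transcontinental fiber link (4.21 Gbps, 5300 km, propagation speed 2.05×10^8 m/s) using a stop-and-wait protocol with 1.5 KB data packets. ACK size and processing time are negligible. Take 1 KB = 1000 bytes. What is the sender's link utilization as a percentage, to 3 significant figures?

t_tx = L/R = 12000/4210000000 = 2.85036e-06 s.
t_prop = 5300000/2.05e+08 = 0.0258537 s; RTT = 0.0517073 s.
Cycle = t_tx + RTT = 0.0517102 s.
Utilization = t_tx / cycle = 2.85036e-06/0.0517102 = 0.00551 %.

0.00551 %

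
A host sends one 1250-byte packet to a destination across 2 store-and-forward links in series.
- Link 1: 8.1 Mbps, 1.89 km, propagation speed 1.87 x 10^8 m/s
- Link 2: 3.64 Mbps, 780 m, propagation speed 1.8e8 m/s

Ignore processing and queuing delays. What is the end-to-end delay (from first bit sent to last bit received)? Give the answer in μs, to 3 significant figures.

4000 μs

L = 1250 × 8 = 10000 bits.
Transmission delays (L/R per hop): 1234.57, 2747.25 μs; sum = 3981.82 μs.
Propagation delays (d/s per hop): 10.107, 4.33333 μs; sum = 14.4403 μs.
End-to-end = 4000 μs.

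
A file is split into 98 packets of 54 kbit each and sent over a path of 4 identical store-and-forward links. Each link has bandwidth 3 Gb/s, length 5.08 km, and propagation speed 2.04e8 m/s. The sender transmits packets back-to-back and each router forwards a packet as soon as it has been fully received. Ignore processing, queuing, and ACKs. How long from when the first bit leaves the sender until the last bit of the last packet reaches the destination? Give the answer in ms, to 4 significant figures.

1.918 ms

Per-hop transmission t_tx = L/R = 54000/3000000000 = 0.018 ms.
Per-hop propagation t_prop = 5080/204000000 = 0.024902 ms.
Pipeline fill: first packet needs 4·t_tx to clear all hops; remaining 97 packets each add one t_tx.
Total = (4+98-1)·t_tx + 4·t_prop = 101·0.018 + 4·0.024902 = 1.918 ms.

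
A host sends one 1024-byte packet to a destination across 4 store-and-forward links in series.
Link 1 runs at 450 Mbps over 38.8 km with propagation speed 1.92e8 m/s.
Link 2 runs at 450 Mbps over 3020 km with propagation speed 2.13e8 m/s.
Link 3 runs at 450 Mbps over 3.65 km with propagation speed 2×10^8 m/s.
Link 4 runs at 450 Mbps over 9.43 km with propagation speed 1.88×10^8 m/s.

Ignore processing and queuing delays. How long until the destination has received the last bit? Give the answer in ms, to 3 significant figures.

14.5 ms

L = 1024 × 8 = 8192 bits.
Transmission delay per hop = L/R = 8192/450000000 = 0.0182044 ms; 4 hops → 0.0728178 ms.
Propagation delays (d/s per hop): 0.202083, 14.1784, 0.01825, 0.0501596 ms; sum = 14.4489 ms.
End-to-end = 14.5 ms.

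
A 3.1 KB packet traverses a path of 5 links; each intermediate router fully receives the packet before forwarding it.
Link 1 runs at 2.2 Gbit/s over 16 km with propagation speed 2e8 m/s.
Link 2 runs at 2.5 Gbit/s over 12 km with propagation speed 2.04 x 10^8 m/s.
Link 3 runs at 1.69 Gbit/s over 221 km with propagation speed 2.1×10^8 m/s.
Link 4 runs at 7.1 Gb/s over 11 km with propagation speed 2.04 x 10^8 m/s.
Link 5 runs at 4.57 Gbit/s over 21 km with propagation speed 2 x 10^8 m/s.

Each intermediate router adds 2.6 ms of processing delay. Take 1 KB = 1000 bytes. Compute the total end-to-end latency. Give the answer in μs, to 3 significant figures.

11800 μs

L = 24800 bits.
Transmission delays (L/R per hop): 11.2727, 9.92, 14.6746, 3.49296, 5.4267 μs; sum = 44.7869 μs.
Propagation delays (d/s per hop): 80, 58.8235, 1052.38, 53.9216, 105 μs; sum = 1350.13 μs.
Processing at 4 router(s): 4 × 2.6 ms = 10400 μs.
End-to-end = 11800 μs.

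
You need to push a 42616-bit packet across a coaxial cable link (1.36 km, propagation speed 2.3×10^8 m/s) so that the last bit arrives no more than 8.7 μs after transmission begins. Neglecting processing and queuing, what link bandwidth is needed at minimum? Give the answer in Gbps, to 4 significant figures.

15.29 Gbps

Propagation delay = 1360 / 2.3e+08 = 5.91304 μs.
Transmission budget = 8.7 − 5.91304 = 2.78696 μs.
R ≥ L / t_tx = 42616 bits / 2.78696e-06 s = 15.29 Gbps.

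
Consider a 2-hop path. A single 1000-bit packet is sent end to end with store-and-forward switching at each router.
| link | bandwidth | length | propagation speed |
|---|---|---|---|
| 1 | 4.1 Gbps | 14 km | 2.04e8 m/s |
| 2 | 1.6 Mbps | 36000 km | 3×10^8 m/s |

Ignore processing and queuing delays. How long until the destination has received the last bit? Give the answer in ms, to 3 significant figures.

121 ms

Transmission delays (L/R per hop): 0.000243902, 0.625 ms; sum = 0.625244 ms.
Propagation delays (d/s per hop): 0.0686275, 120 ms; sum = 120.069 ms.
End-to-end = 121 ms.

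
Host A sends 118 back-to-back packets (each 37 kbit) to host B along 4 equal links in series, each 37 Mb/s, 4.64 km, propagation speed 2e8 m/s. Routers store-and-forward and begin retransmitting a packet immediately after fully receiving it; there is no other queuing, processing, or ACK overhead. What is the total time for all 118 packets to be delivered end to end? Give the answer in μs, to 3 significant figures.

121000 μs

Per-hop transmission t_tx = L/R = 37000/37000000 = 1000 μs.
Per-hop propagation t_prop = 4640/200000000 = 23.2 μs.
Pipeline fill: first packet needs 4·t_tx to clear all hops; remaining 117 packets each add one t_tx.
Total = (4+118-1)·t_tx + 4·t_prop = 121·1000 + 4·23.2 = 121000 μs.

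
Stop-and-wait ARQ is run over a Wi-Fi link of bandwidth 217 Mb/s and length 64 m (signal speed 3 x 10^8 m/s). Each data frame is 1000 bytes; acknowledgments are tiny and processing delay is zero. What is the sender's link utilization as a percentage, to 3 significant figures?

98.9 %

t_tx = L/R = 8000/217000000 = 3.68664e-05 s.
t_prop = 64/300000000 = 2.13333e-07 s; RTT = 4.26667e-07 s.
Cycle = t_tx + RTT = 3.7293e-05 s.
Utilization = t_tx / cycle = 3.68664e-05/3.7293e-05 = 98.9 %.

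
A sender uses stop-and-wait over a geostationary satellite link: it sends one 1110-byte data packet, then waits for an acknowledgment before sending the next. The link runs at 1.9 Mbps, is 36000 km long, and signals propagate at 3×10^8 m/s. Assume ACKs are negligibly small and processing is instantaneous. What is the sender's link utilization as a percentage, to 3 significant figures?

t_tx = L/R = 8880/1900000 = 0.00467368 s.
t_prop = 36000000/300000000 = 0.12 s; RTT = 0.24 s.
Cycle = t_tx + RTT = 0.244674 s.
Utilization = t_tx / cycle = 0.00467368/0.244674 = 1.91 %.

1.91 %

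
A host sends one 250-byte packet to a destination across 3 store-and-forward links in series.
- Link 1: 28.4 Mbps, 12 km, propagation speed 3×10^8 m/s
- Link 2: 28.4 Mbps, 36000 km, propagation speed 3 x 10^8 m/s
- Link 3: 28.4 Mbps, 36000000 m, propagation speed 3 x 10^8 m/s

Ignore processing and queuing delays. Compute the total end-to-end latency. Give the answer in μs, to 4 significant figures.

L = 250 × 8 = 2000 bits.
Transmission delay per hop = L/R = 2000/28400000 = 70.4225 μs; 3 hops → 211.268 μs.
Propagation delays (d/s per hop): 40, 120000, 120000 μs; sum = 240040 μs.
End-to-end = 240300 μs.

240300 μs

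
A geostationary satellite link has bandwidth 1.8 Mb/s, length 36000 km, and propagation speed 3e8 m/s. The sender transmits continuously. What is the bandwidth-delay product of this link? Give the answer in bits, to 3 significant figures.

Propagation delay = 36000000 / 300000000 = 0.12 s.
BDP = R × t_prop = 1800000 × 0.12 = 216000 bits.

216000 bits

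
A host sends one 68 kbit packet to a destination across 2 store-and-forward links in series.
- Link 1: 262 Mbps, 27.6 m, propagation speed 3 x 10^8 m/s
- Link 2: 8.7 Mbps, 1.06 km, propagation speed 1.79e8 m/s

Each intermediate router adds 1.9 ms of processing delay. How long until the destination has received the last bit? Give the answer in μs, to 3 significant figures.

9980 μs

L = 68000 bits.
Transmission delays (L/R per hop): 259.542, 7816.09 μs; sum = 8075.63 μs.
Propagation delays (d/s per hop): 0.092, 5.92179 μs; sum = 6.01379 μs.
Processing at 1 router(s): 1 × 1.9 ms = 1900 μs.
End-to-end = 9980 μs.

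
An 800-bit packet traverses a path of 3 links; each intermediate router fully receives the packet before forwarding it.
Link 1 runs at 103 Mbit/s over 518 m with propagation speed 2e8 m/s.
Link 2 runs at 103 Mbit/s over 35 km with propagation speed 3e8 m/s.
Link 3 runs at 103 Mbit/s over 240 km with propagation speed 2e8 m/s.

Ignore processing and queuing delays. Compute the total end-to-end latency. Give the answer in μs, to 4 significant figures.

1343 μs

Transmission delay per hop = L/R = 800/103000000 = 7.76699 μs; 3 hops → 23.301 μs.
Propagation delays (d/s per hop): 2.59, 116.667, 1200 μs; sum = 1319.26 μs.
End-to-end = 1343 μs.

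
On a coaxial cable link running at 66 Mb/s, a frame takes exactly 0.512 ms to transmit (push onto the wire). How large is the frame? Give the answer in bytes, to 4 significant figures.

4224 bytes

L = R × t_tx = 66000000 b/s × 0.000512 s = 33792 bits.
In bytes: 33792 / 8 = 4224 bytes.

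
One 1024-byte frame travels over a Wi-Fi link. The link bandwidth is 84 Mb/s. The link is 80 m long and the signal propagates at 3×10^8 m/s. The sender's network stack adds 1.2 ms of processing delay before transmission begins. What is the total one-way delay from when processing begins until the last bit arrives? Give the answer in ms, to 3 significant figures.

1.30 ms

L = 1024 × 8 = 8192 bits.
Transmission delay = L/R = 8192 / 84000000 = 0.0975238 ms.
Propagation delay = d/s = 80 m / 300000000 m/s = 0.000266667 ms.
Plus processing delay 1.2 ms = 1.2 ms.
Total = 1.30 ms.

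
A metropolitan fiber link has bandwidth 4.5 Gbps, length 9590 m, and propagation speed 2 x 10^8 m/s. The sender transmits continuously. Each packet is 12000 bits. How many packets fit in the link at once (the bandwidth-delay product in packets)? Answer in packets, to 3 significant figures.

Propagation delay = 9590 / 200000000 = 4.795e-05 s.
BDP = R × t_prop = 4500000000 × 4.795e-05 = 215775 bits.
In packets of 12000 bits: 18.0 packets.

18.0 packets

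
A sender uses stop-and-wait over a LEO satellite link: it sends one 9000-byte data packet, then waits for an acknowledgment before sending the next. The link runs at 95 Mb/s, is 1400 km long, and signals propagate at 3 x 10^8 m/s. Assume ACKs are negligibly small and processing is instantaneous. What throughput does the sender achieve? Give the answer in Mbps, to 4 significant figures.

7.135 Mbps

t_tx = L/R = 72000/95000000 = 0.000757895 s.
t_prop = 1400000/300000000 = 0.00466667 s; RTT = 0.00933333 s.
Cycle = t_tx + RTT = 0.0100912 s.
Throughput = L / cycle = 72000 / 0.0100912 = 7.135 Mbps.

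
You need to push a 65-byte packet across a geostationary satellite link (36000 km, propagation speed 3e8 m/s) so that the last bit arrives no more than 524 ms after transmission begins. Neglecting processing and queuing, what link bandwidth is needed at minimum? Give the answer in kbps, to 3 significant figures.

L = 520 bits.
Propagation delay = 36000000 / 300000000 = 120 ms.
Transmission budget = 524 − 120 = 404 ms.
R ≥ L / t_tx = 520 bits / 0.404 s = 1.29 kbps.

1.29 kbps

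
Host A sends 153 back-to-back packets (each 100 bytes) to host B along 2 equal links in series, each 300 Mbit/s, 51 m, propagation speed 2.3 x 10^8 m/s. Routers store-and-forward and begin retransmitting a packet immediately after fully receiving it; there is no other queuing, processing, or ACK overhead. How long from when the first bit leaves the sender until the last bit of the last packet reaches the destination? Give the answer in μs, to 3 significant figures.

411 μs

Per-hop transmission t_tx = L/R = 800/300000000 = 2.66667 μs.
Per-hop propagation t_prop = 51/2.3e+08 = 0.221739 μs.
Pipeline fill: first packet needs 2·t_tx to clear all hops; remaining 152 packets each add one t_tx.
Total = (2+153-1)·t_tx + 2·t_prop = 154·2.66667 + 2·0.221739 = 411 μs.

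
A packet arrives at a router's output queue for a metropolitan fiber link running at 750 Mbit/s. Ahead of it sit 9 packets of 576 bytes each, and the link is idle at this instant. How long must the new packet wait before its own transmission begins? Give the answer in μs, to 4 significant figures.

55.30 μs

Each queued packet: L/R = 4608/750000000 = 6.144 μs.
9 queued → 55.296 μs.
Queuing delay = 55.30 μs.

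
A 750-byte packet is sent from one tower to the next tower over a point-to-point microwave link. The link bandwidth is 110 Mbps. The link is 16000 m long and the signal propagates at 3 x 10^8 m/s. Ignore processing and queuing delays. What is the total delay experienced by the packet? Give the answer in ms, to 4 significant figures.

L = 750 × 8 = 6000 bits.
Transmission delay = L/R = 6000 / 110000000 = 0.0545455 ms.
Propagation delay = d/s = 16000 m / 300000000 m/s = 0.0533333 ms.
Total = 0.1079 ms.

0.1079 ms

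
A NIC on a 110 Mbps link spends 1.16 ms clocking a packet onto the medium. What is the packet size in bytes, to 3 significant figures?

16000 bytes

L = R × t_tx = 110000000 b/s × 0.00116 s = 127600 bits.
In bytes: 127600 / 8 = 16000 bytes.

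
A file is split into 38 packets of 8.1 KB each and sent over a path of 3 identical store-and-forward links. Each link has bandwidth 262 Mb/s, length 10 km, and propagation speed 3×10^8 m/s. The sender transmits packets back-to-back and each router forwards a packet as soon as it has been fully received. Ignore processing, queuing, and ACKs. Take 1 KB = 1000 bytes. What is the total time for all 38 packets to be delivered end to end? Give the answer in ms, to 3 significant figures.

9.99 ms

Per-hop transmission t_tx = L/R = 64800/262000000 = 0.247328 ms.
Per-hop propagation t_prop = 10000/300000000 = 0.0333333 ms.
Pipeline fill: first packet needs 3·t_tx to clear all hops; remaining 37 packets each add one t_tx.
Total = (3+38-1)·t_tx + 3·t_prop = 40·0.247328 + 3·0.0333333 = 9.99 ms.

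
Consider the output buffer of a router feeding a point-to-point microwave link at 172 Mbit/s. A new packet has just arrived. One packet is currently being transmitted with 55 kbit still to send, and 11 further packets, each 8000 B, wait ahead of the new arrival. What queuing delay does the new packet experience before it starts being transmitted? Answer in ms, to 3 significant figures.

Each queued packet: L/R = 64000/172000000 = 0.372093 ms.
11 queued → 4.09302 ms.
Plus remaining 55000 bits of current packet: 0.319767 ms.
Queuing delay = 4.41 ms.

4.41 ms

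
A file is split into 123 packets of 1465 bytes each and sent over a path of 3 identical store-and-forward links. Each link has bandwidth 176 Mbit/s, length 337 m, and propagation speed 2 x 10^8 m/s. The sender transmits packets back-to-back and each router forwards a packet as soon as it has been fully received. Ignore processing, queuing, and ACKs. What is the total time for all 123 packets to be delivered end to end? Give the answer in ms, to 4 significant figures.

8.329 ms

Per-hop transmission t_tx = L/R = 11720/176000000 = 0.0665909 ms.
Per-hop propagation t_prop = 337/200000000 = 0.001685 ms.
Pipeline fill: first packet needs 3·t_tx to clear all hops; remaining 122 packets each add one t_tx.
Total = (3+123-1)·t_tx + 3·t_prop = 125·0.0665909 + 3·0.001685 = 8.329 ms.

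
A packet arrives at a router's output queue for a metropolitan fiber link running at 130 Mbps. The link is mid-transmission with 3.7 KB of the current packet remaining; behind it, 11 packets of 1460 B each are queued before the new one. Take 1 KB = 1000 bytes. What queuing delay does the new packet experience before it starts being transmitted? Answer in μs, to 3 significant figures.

1220 μs

Each queued packet: L/R = 11680/130000000 = 89.8462 μs.
11 queued → 988.308 μs.
Plus remaining 29600 bits of current packet: 227.692 μs.
Queuing delay = 1220 μs.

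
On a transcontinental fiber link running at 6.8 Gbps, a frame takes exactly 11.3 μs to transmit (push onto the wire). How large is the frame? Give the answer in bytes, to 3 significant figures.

L = R × t_tx = 6800000000 b/s × 1.13e-05 s = 76840 bits.
In bytes: 76840 / 8 = 9610 bytes.

9610 bytes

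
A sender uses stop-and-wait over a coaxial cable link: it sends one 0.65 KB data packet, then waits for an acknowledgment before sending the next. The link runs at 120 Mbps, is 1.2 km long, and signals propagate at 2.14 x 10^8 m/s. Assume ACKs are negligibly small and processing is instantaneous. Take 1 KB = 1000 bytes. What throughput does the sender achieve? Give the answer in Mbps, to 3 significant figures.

t_tx = L/R = 5200/120000000 = 4.33333e-05 s.
t_prop = 1200/214000000 = 5.60748e-06 s; RTT = 1.1215e-05 s.
Cycle = t_tx + RTT = 5.45483e-05 s.
Throughput = L / cycle = 5200 / 5.45483e-05 = 95.3 Mbps.

95.3 Mbps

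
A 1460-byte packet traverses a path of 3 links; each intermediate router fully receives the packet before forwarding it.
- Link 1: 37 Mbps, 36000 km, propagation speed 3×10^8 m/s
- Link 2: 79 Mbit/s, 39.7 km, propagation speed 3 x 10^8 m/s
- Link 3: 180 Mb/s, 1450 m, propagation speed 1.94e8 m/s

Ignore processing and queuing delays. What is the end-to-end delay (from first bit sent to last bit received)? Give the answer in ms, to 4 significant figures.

L = 1460 × 8 = 11680 bits.
Transmission delays (L/R per hop): 0.315676, 0.147848, 0.0648889 ms; sum = 0.528413 ms.
Propagation delays (d/s per hop): 120, 0.132333, 0.00747423 ms; sum = 120.14 ms.
End-to-end = 120.7 ms.

120.7 ms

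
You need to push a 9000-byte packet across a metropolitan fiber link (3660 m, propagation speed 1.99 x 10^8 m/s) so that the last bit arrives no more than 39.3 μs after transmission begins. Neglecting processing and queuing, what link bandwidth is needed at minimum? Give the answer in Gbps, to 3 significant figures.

L = 72000 bits.
Propagation delay = 3660 / 199000000 = 18.392 μs.
Transmission budget = 39.3 − 18.392 = 20.908 μs.
R ≥ L / t_tx = 72000 bits / 2.0908e-05 s = 3.44 Gbps.

3.44 Gbps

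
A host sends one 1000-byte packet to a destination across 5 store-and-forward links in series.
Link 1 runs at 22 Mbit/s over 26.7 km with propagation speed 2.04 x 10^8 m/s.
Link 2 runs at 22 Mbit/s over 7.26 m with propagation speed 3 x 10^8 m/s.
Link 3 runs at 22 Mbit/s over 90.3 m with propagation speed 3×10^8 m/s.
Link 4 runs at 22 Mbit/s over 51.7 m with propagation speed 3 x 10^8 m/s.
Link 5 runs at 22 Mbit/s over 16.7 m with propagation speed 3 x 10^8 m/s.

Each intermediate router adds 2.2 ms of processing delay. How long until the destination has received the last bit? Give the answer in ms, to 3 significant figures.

L = 1000 × 8 = 8000 bits.
Transmission delay per hop = L/R = 8000/22000000 = 0.363636 ms; 5 hops → 1.81818 ms.
Propagation delays (d/s per hop): 0.130882, 2.42e-05, 0.000301, 0.000172333, 5.56667e-05 ms; sum = 0.131436 ms.
Processing at 4 router(s): 4 × 2.2 ms = 8.8 ms.
End-to-end = 10.7 ms.

10.7 ms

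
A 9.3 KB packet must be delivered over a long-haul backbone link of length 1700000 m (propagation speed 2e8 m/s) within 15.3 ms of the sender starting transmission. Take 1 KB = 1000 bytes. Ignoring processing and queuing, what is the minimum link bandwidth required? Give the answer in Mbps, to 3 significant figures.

10.9 Mbps

L = 74400 bits.
Propagation delay = 1700000 / 200000000 = 8.5 ms.
Transmission budget = 15.3 − 8.5 = 6.8 ms.
R ≥ L / t_tx = 74400 bits / 0.0068 s = 10.9 Mbps.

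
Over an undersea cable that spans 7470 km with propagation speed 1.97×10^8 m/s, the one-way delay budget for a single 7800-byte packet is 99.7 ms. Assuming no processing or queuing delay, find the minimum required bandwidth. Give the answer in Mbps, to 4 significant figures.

L = 62400 bits.
Propagation delay = 7470000 / 197000000 = 37.9188 ms.
Transmission budget = 99.7 − 37.9188 = 61.7812 ms.
R ≥ L / t_tx = 62400 bits / 0.0617812 s = 1.010 Mbps.

1.010 Mbps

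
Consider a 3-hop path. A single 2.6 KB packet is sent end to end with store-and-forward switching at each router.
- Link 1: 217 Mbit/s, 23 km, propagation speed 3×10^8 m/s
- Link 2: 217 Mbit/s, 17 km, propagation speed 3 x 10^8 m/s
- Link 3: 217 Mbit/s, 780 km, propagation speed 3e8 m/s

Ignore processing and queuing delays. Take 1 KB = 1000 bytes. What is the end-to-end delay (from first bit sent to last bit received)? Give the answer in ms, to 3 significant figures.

L = 20800 bits.
Transmission delay per hop = L/R = 20800/217000000 = 0.0958525 ms; 3 hops → 0.287558 ms.
Propagation delays (d/s per hop): 0.0766667, 0.0566667, 2.6 ms; sum = 2.73333 ms.
End-to-end = 3.02 ms.

3.02 ms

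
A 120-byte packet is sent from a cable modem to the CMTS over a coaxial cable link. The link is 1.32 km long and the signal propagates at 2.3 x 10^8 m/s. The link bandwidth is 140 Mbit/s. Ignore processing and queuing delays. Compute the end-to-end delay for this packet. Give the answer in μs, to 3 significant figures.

12.6 μs

L = 120 × 8 = 960 bits.
Transmission delay = L/R = 960 / 140000000 = 6.85714 μs.
Propagation delay = d/s = 1320 m / 2.3e+08 m/s = 5.73913 μs.
Total = 12.6 μs.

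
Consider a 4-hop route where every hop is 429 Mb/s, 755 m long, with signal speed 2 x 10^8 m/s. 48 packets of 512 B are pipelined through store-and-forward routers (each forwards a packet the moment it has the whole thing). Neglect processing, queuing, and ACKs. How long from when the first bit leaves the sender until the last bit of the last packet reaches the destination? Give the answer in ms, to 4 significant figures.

0.5020 ms

Per-hop transmission t_tx = L/R = 4096/429000000 = 0.00954779 ms.
Per-hop propagation t_prop = 755/200000000 = 0.003775 ms.
Pipeline fill: first packet needs 4·t_tx to clear all hops; remaining 47 packets each add one t_tx.
Total = (4+48-1)·t_tx + 4·t_prop = 51·0.00954779 + 4·0.003775 = 0.5020 ms.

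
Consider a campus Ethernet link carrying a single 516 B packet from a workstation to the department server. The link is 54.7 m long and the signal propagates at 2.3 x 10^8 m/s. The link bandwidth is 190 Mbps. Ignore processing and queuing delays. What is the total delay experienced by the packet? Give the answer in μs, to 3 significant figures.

22.0 μs

L = 516 × 8 = 4128 bits.
Transmission delay = L/R = 4128 / 190000000 = 21.7263 μs.
Propagation delay = d/s = 54.7 m / 2.3e+08 m/s = 0.237826 μs.
Total = 22.0 μs.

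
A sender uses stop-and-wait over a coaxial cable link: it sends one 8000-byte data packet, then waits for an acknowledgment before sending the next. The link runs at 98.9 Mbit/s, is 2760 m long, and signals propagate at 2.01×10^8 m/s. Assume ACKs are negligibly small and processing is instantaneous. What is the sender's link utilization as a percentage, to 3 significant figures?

t_tx = L/R = 64000/98900000 = 0.000647118 s.
t_prop = 2760/2.01e+08 = 1.37313e-05 s; RTT = 2.74627e-05 s.
Cycle = t_tx + RTT = 0.000674581 s.
Utilization = t_tx / cycle = 0.000647118/0.000674581 = 95.9 %.

95.9 %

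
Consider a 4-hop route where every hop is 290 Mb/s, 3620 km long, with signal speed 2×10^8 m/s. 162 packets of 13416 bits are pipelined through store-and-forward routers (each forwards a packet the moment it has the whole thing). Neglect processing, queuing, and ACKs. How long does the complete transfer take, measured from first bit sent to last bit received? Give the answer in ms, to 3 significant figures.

Per-hop transmission t_tx = L/R = 13416/290000000 = 0.0462621 ms.
Per-hop propagation t_prop = 3620000/200000000 = 18.1 ms.
Pipeline fill: first packet needs 4·t_tx to clear all hops; remaining 161 packets each add one t_tx.
Total = (4+162-1)·t_tx + 4·t_prop = 165·0.0462621 + 4·18.1 = 80.0 ms.

80.0 ms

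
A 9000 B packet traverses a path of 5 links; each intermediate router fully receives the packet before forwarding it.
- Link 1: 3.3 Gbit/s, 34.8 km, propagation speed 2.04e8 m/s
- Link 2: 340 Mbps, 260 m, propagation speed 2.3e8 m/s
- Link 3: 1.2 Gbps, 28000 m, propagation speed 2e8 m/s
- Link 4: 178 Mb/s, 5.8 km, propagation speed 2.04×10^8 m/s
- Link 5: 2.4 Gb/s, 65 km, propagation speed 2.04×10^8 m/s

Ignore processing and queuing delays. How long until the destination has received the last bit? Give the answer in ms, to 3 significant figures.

L = 9000 × 8 = 72000 bits.
Transmission delays (L/R per hop): 0.0218182, 0.211765, 0.06, 0.404494, 0.03 ms; sum = 0.728077 ms.
Propagation delays (d/s per hop): 0.170588, 0.00113043, 0.14, 0.0284314, 0.318627 ms; sum = 0.658777 ms.
End-to-end = 1.39 ms.

1.39 ms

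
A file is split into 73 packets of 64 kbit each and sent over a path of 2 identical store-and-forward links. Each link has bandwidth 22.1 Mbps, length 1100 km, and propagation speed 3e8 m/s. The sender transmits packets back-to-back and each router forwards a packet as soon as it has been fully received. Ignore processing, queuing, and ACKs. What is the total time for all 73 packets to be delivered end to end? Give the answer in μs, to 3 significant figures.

Per-hop transmission t_tx = L/R = 64000/22100000 = 2895.93 μs.
Per-hop propagation t_prop = 1100000/300000000 = 3666.67 μs.
Pipeline fill: first packet needs 2·t_tx to clear all hops; remaining 72 packets each add one t_tx.
Total = (2+73-1)·t_tx + 2·t_prop = 74·2895.93 + 2·3666.67 = 222000 μs.

222000 μs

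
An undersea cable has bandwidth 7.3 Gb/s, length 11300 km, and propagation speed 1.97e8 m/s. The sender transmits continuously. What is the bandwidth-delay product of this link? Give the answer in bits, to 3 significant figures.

Propagation delay = 11300000 / 197000000 = 0.0573604 s.
BDP = R × t_prop = 7300000000 × 0.0573604 = 418731000 bits.

419000000 bits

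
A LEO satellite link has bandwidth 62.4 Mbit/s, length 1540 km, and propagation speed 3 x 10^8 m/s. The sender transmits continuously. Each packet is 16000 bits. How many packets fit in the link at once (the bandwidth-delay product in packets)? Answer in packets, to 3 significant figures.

20.0 packets

Propagation delay = 1540000 / 300000000 = 0.00513333 s.
BDP = R × t_prop = 62400000 × 0.00513333 = 320320 bits.
In packets of 16000 bits: 20.0 packets.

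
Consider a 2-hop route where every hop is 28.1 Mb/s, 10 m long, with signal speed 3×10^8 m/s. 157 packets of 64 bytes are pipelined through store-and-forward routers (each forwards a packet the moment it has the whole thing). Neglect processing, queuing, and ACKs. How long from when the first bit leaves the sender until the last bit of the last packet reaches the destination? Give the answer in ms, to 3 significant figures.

2.88 ms

Per-hop transmission t_tx = L/R = 512/28100000 = 0.0182206 ms.
Per-hop propagation t_prop = 10/300000000 = 3.33333e-05 ms.
Pipeline fill: first packet needs 2·t_tx to clear all hops; remaining 156 packets each add one t_tx.
Total = (2+157-1)·t_tx + 2·t_prop = 158·0.0182206 + 2·3.33333e-05 = 2.88 ms.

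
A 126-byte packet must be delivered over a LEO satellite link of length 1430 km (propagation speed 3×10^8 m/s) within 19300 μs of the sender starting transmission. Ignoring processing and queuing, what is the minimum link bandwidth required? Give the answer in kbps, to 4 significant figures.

69.36 kbps

L = 1008 bits.
Propagation delay = 1430000 / 300000000 = 4766.67 μs.
Transmission budget = 19300 − 4766.67 = 14533.3 μs.
R ≥ L / t_tx = 1008 bits / 0.0145333 s = 69.36 kbps.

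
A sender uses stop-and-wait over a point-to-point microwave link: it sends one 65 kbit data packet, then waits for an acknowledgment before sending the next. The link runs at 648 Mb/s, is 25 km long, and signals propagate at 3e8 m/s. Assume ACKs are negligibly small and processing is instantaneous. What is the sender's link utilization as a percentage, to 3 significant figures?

t_tx = L/R = 65000/648000000 = 0.000100309 s.
t_prop = 25000/300000000 = 8.33333e-05 s; RTT = 0.000166667 s.
Cycle = t_tx + RTT = 0.000266975 s.
Utilization = t_tx / cycle = 0.000100309/0.000266975 = 37.6 %.

37.6 %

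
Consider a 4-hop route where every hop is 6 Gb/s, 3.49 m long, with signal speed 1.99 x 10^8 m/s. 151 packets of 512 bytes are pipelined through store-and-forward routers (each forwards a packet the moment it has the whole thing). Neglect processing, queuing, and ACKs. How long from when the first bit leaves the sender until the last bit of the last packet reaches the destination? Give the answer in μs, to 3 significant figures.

Per-hop transmission t_tx = L/R = 4096/6000000000 = 0.682667 μs.
Per-hop propagation t_prop = 3.49/199000000 = 0.0175377 μs.
Pipeline fill: first packet needs 4·t_tx to clear all hops; remaining 150 packets each add one t_tx.
Total = (4+151-1)·t_tx + 4·t_prop = 154·0.682667 + 4·0.0175377 = 105 μs.

105 μs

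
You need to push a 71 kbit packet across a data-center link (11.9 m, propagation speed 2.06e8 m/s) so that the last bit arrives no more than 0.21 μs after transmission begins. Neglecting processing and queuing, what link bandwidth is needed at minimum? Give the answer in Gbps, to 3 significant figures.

Propagation delay = 11.9 / 206000000 = 0.057767 μs.
Transmission budget = 0.21 − 0.057767 = 0.152233 μs.
R ≥ L / t_tx = 71000 bits / 1.52233e-07 s = 466 Gbps.

466 Gbps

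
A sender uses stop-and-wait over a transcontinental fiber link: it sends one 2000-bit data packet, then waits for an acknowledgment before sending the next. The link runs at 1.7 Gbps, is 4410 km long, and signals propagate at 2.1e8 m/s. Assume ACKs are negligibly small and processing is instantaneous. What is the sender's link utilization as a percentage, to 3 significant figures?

0.00280 %

t_tx = L/R = 2000/1700000000 = 1.17647e-06 s.
t_prop = 4410000/210000000 = 0.021 s; RTT = 0.042 s.
Cycle = t_tx + RTT = 0.0420012 s.
Utilization = t_tx / cycle = 1.17647e-06/0.0420012 = 0.00280 %.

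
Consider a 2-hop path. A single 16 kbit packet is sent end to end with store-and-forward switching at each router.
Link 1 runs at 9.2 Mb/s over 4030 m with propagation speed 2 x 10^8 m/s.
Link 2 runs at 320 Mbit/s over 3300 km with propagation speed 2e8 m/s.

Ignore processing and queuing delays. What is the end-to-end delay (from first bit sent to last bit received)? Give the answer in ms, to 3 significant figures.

L = 16000 bits.
Transmission delays (L/R per hop): 1.73913, 0.05 ms; sum = 1.78913 ms.
Propagation delays (d/s per hop): 0.02015, 16.5 ms; sum = 16.5202 ms.
End-to-end = 18.3 ms.

18.3 ms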